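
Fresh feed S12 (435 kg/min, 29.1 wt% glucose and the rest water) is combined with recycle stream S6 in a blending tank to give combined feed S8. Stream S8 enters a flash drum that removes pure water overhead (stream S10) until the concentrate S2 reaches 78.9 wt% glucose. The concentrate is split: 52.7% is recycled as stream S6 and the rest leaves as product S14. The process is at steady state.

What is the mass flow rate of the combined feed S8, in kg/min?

613.8 kg/min

Overall glucose balance (none leaves overhead): glucose in fresh feed = glucose in product, i.e. 435×0.291 = (1−0.527)·S2·0.789.
S2 = 126.58/(0.789×0.473) = 339.19 kg/min.
Recycle S6 = 0.527×339.19 = 178.75 kg/min.
Combined feed S8 = 435 + 178.75 = 613.75 kg/min.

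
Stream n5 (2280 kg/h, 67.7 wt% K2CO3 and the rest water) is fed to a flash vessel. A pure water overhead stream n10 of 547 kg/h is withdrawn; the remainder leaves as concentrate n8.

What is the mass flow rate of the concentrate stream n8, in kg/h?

1733 kg/h

Concentrate = 2280 − 547 = 1733 kg/h.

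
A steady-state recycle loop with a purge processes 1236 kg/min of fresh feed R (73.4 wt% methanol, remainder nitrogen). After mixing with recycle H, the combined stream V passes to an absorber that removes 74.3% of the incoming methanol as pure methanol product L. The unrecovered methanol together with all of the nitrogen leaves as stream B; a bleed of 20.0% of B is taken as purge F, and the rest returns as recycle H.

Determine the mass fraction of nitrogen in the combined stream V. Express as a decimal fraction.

0.590

nitrogen enters only via R and leaves only via the purge: 1236×0.266 = 0.200×(nitrogen in B), and the absorber passes all nitrogen, so nitrogen in V = nitrogen in B = 1643.9 kg/min.
methanol in V: m_A = 1236×0.734 + (1−0.200)·(1−0.743)·m_A, so m_A = 907.22/0.7944 = 1142 kg/min.
V = 1142 + 1643.9 = 2785.9 kg/min.
nitrogen fraction in V = 1643.9/2785.9 = 0.590.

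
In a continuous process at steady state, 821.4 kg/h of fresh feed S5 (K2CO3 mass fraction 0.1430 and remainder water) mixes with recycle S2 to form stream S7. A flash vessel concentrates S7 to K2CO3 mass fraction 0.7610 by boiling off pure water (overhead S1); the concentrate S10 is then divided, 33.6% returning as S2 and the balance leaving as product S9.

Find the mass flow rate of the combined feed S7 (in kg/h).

Overall K2CO3 balance (none leaves overhead): K2CO3 in fresh feed = K2CO3 in product, i.e. 821.4×0.143 = (1−0.336)·S10·0.761.
S10 = 117.46/(0.761×0.664) = 232.45 kg/h.
Recycle S2 = 0.336×232.45 = 78.105 kg/h.
Combined feed S7 = 821.4 + 78.105 = 899.5 kg/h.

899.5 kg/h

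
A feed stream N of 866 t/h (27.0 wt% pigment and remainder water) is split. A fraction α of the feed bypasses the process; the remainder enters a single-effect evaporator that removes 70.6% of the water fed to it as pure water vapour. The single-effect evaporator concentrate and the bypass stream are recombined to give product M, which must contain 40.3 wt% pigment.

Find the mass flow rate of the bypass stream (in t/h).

All 866×0.270 = 233.82 t/h of pigment reaches M, so M = 233.82/0.403 = 580.2 t/h and vapour = 285.8 t/h.
The evaporator receives (1−α)·866 of feed at 0.730 water and removes 0.706 of that water:
0.706×0.730×(1−α)×866 = 285.8
(1−α) = 285.8/446.32 = 0.6404;  α = 0.3596.
Bypass flow = 0.3596×866 = 311.45 t/h.

311.5 t/h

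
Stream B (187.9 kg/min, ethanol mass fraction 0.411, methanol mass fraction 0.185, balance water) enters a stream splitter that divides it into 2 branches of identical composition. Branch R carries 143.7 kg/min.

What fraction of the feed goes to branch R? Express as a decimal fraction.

Fraction to R = 143.7/187.9 = 0.7648.

0.765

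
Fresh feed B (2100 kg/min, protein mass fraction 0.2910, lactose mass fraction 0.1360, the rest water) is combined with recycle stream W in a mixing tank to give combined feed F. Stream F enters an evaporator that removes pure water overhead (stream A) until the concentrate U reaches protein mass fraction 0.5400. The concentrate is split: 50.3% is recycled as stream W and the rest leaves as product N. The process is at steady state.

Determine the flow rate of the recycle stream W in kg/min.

Overall protein balance (none leaves overhead): protein in fresh feed = protein in product, i.e. 2100×0.291 = (1−0.503)·U·0.540.
U = 611.1/(0.540×0.497) = 2277 kg/min.
Recycle W = 0.503×2277 = 1145.3 kg/min.

1145 kg/min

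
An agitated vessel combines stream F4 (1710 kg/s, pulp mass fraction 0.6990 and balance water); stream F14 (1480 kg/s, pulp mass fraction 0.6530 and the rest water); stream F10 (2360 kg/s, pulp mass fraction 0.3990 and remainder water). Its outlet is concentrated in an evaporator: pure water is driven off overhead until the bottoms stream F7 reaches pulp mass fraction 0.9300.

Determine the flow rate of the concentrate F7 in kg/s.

pulp entering = 1710×0.699 + 1480×0.653 + 2360×0.399 = 3103.4 kg/s.
All pulp reports to F7, so F7 = 3103.4/0.930 = 3337 kg/s.

3337 kg/s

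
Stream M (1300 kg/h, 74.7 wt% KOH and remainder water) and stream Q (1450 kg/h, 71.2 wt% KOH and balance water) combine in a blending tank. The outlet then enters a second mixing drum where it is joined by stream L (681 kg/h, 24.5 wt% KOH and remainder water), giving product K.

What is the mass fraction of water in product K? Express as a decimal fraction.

0.367

Overall, product flow = 3431 kg/h.
water in = 1300×0.253 + 1450×0.288 + 681×0.755 = 1260.7 kg/h.
water fraction in K = 0.367.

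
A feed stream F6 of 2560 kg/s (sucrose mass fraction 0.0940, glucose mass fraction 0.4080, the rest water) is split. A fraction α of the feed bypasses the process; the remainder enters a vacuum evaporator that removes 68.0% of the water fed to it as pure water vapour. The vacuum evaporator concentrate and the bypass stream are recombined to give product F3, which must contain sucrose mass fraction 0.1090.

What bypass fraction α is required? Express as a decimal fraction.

All 2560×0.094 = 240.64 kg/s of sucrose reaches F3, so F3 = 240.64/0.109 = 2207.7 kg/s and vapour = 352.29 kg/s.
The evaporator receives (1−α)·2560 of feed at 0.498 water and removes 0.680 of that water:
0.680×0.498×(1−α)×2560 = 352.29
(1−α) = 352.29/866.92 = 0.4064;  α = 0.5936.

0.594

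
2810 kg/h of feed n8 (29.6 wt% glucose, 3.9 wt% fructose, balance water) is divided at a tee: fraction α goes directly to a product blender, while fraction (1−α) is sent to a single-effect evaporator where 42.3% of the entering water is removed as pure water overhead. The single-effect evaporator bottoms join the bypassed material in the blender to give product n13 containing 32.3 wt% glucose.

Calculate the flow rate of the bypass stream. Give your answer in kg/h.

1975 kg/h

All 2810×0.296 = 831.76 kg/h of glucose reaches n13, so n13 = 831.76/0.323 = 2575.1 kg/h and vapour = 234.89 kg/h.
The evaporator receives (1−α)·2810 of feed at 0.665 water and removes 0.423 of that water:
0.423×0.665×(1−α)×2810 = 234.89
(1−α) = 234.89/790.44 = 0.2972;  α = 0.7028.
Bypass flow = 0.7028×2810 = 1975 kg/h.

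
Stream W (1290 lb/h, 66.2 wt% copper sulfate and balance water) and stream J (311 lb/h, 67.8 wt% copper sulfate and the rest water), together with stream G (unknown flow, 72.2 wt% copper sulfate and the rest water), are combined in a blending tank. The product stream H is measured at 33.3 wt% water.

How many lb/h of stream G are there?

Let G be the unknown flow. Total out = 1601 + G.
water balance: 536.16 + 0.278·G = 0.333·(1601 + G)
(0.278 − 0.333)·G = 0.333×1601 − 536.16 = -3.029
G = -3.029 / -0.055 = 55.073 lb/h

55.07 lb/h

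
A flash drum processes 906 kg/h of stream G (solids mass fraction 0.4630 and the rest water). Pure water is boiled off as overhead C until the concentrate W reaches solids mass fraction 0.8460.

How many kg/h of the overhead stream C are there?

solids is conserved: 906×0.463 = 419.48 kg/h all reports to the concentrate.
Concentrate = 419.48/(target fraction) = 495.84 kg/h.
Overhead = 906 − 495.84 = 410.16 kg/h.

410.2 kg/h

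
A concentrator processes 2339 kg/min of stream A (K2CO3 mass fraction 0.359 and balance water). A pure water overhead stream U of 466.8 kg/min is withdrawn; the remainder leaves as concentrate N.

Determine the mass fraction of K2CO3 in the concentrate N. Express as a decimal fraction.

K2CO3 is not removed: 2339×0.359 = 839.7 kg/min of K2CO3 enters N.
Concentrate = 2339 − 466.8 = 1872.2 kg/min.
Mass fraction = 839.7/1872.2 = 0.449.

0.449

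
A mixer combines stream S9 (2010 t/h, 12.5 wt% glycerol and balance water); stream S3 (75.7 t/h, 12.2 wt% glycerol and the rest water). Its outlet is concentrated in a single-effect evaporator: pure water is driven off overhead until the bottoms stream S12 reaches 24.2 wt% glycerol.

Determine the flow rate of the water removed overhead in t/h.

1009 t/h

glycerol entering = 2010×0.125 + 75.7×0.122 = 260.49 t/h.
All glycerol reports to S12, so S12 = 260.49/0.242 = 1076.4 t/h.
Total feed = 2085.7 t/h; overhead = 2085.7 − 1076.4 = 1009.3 t/h.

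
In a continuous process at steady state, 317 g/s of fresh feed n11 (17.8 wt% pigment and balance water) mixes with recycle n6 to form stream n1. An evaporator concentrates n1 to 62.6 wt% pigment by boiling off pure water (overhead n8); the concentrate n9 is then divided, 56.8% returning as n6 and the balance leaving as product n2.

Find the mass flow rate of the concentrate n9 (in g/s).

Overall pigment balance (none leaves overhead): pigment in fresh feed = pigment in product, i.e. 317×0.178 = (1−0.568)·n9·0.626.
n9 = 56.426/(0.626×0.432) = 208.65 g/s.

208.7 g/s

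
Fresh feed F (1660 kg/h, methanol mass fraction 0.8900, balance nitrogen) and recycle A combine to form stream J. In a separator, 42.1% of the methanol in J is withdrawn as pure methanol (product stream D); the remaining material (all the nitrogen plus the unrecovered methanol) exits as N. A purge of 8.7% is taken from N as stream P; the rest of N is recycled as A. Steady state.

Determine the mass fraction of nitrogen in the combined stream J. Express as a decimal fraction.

nitrogen enters only via F and leaves only via the purge: 1660×0.110 = 0.087×(nitrogen in N), and the separator passes all nitrogen, so nitrogen in J = nitrogen in N = 2098.9 kg/h.
methanol in J: m_A = 1660×0.890 + (1−0.087)·(1−0.421)·m_A, so m_A = 1477.4/0.4714 = 3134.2 kg/h.
J = 3134.2 + 2098.9 = 5233.1 kg/h.
nitrogen fraction in J = 2098.9/5233.1 = 0.4011.

0.4011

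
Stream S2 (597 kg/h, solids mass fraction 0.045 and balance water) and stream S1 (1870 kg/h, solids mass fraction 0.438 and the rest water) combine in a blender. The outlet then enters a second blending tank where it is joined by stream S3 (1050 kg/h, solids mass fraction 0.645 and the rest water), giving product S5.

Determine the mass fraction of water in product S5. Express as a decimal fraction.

Overall, product flow = 3517 kg/h.
water in = 597×0.955 + 1870×0.562 + 1050×0.355 = 1993.8 kg/h.
water fraction in S5 = 0.567.

0.567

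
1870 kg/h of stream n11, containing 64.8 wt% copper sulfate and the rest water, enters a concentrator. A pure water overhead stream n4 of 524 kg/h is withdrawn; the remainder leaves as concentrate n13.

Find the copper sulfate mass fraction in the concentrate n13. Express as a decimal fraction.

0.900

copper sulfate is not removed: 1870×0.648 = 1211.8 kg/h of copper sulfate enters n13.
Concentrate = 1870 − 524 = 1346 kg/h.
Mass fraction = 1211.8/1346 = 0.900.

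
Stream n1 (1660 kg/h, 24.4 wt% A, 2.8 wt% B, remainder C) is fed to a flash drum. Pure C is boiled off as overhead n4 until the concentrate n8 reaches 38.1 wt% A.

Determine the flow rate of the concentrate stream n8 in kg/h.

1063 kg/h

A is conserved: 1660×0.244 = 405.04 kg/h all reports to the concentrate.
Concentrate = 405.04/(target fraction) = 1063.1 kg/h.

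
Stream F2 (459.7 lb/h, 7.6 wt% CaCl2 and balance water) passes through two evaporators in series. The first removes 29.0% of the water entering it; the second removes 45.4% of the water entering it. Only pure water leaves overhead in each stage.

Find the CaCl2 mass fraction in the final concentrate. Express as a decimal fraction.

water in feed = 459.7×0.924 = 424.76 lb/h.
After stage 1: water left = (1−0.290)×424.76 = 301.58; stream total = 336.52 lb/h.
After stage 2: water left = (1−0.454)×301.58 = 164.66; final concentrate = 199.6 lb/h.
CaCl2 fraction = 34.937/199.6 = 0.175.

0.175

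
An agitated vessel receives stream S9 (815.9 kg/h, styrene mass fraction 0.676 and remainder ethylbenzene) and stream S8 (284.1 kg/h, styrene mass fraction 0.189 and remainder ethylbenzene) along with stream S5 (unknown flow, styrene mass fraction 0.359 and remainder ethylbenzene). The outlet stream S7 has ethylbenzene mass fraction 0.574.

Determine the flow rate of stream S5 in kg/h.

Let S5 be the unknown flow. Total out = 1100 + S5.
ethylbenzene balance: 494.76 + 0.641·S5 = 0.574·(1100 + S5)
(0.641 − 0.574)·S5 = 0.574×1100 − 494.76 = 136.64
S5 = 136.64 / 0.067 = 2039.5 kg/h

2039 kg/h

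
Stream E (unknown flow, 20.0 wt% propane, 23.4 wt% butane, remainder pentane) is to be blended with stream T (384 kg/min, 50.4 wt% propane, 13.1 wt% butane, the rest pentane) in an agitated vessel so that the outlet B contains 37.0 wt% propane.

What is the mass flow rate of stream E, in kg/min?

302.7 kg/min

Let E be the unknown flow. Total out = 384 + E.
propane balance: 193.54 + 0.200·E = 0.370·(384 + E)
(0.200 − 0.370)·E = 0.370×384 − 193.54 = -51.456
E = -51.456 / -0.170 = 302.68 kg/min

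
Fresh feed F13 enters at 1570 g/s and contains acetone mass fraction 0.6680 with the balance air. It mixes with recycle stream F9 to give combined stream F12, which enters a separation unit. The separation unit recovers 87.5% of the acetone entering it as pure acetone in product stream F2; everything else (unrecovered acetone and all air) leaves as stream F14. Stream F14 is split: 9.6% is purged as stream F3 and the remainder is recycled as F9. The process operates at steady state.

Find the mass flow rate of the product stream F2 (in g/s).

acetone in F12: m_A = 1570×0.668 + (1−0.096)·(1−0.875)·m_A, so m_A = 1048.8/0.8870 = 1182.4 g/s.
Product F2 = 0.875×1182.4 = 1034.6 g/s.

1035 g/s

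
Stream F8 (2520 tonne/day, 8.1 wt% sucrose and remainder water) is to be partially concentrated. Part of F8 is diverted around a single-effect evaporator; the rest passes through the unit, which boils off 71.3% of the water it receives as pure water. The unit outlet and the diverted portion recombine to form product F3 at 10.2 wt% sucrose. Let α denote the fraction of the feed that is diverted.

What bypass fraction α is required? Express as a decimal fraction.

0.686

All 2520×0.081 = 204.12 tonne/day of sucrose reaches F3, so F3 = 204.12/0.102 = 2001.2 tonne/day and vapour = 518.82 tonne/day.
The evaporator receives (1−α)·2520 of feed at 0.919 water and removes 0.713 of that water:
0.713×0.919×(1−α)×2520 = 518.82
(1−α) = 518.82/1651.2 = 0.3142;  α = 0.6858.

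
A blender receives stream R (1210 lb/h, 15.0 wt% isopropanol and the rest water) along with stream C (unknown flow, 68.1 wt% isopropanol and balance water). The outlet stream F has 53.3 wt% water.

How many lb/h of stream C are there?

Let C be the unknown flow. Total out = 1210 + C.
water balance: 1028.5 + 0.319·C = 0.533·(1210 + C)
(0.319 − 0.533)·C = 0.533×1210 − 1028.5 = -383.57
C = -383.57 / -0.214 = 1792.4 lb/h

1792 lb/h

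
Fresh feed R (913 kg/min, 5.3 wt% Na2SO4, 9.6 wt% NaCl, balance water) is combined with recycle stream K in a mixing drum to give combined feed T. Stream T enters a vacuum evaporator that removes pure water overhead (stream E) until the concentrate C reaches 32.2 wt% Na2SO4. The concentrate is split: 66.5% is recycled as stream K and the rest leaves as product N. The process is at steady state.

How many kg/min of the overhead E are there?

762.7 kg/min

Overall Na2SO4 balance (none leaves overhead): Na2SO4 in fresh feed = Na2SO4 in product, i.e. 913×0.053 = (1−0.665)·C·0.322.
C = 48.389/(0.322×0.335) = 448.59 kg/min.
Recycle K = 0.665×448.59 = 298.31 kg/min.
Combined feed T = 913 + 298.31 = 1211.3 kg/min.
Overhead E = T − C = 1211.3 − 448.59 = 762.72 kg/min.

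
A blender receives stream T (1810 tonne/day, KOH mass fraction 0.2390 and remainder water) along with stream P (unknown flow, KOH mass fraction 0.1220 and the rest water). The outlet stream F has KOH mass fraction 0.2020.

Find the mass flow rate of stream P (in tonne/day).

837.1 tonne/day

Let P be the unknown flow. Total out = 1810 + P.
KOH balance: 432.59 + 0.122·P = 0.202·(1810 + P)
(0.122 − 0.202)·P = 0.202×1810 − 432.59 = -66.97
P = -66.97 / -0.080 = 837.12 tonne/day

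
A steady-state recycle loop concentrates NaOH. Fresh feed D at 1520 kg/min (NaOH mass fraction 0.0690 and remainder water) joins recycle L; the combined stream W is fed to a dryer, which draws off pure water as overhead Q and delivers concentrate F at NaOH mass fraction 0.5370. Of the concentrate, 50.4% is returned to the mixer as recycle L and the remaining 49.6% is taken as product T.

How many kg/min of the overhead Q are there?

Overall NaOH balance (none leaves overhead): NaOH in fresh feed = NaOH in product, i.e. 1520×0.069 = (1−0.504)·F·0.537.
F = 104.88/(0.537×0.496) = 393.76 kg/min.
Recycle L = 0.504×393.76 = 198.46 kg/min.
Combined feed W = 1520 + 198.46 = 1718.5 kg/min.
Overhead Q = W − F = 1718.5 − 393.76 = 1324.7 kg/min.

1325 kg/min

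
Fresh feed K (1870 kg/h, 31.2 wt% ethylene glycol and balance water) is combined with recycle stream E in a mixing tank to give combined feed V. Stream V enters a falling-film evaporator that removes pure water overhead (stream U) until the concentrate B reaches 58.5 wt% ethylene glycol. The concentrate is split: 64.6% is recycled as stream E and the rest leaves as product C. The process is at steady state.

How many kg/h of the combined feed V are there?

Overall ethylene glycol balance (none leaves overhead): ethylene glycol in fresh feed = ethylene glycol in product, i.e. 1870×0.312 = (1−0.646)·B·0.585.
B = 583.44/(0.585×0.354) = 2817.3 kg/h.
Recycle E = 0.646×2817.3 = 1820 kg/h.
Combined feed V = 1870 + 1820 = 3690 kg/h.

3690 kg/h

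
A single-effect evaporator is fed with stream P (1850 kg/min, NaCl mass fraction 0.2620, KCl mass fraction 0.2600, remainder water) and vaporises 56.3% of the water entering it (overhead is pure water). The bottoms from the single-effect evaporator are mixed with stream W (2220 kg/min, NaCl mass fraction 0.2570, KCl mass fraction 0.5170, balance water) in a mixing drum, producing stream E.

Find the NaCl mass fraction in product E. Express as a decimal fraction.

0.2954

Vapour removed = 0.563×0.478×1850 = 497.86 kg/min; concentrate = 1352.1 kg/min.
NaCl reaching the mixer = 484.7 (from concentrate) + 2220×0.257 = 1055.2 kg/min.
Product flow = 1352.1 + 2220 = 3572.1 kg/min; NaCl fraction = 0.2954.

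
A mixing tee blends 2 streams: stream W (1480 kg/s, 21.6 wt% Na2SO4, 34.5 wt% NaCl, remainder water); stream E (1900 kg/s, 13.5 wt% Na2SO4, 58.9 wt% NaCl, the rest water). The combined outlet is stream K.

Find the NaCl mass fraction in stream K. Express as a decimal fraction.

Total flow out = 1480 + 1900 = 3380 kg/s.
NaCl in = 1480×0.345 + 1900×0.589 = 1629.7 kg/s.
NaCl mass fraction in K = 1629.7/3380 = 0.482.

0.482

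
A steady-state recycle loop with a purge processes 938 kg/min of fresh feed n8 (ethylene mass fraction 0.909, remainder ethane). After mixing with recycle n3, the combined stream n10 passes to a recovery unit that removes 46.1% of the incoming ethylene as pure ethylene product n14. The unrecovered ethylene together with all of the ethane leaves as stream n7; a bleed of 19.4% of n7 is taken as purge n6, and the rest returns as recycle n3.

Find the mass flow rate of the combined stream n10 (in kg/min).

ethane enters only via n8 and leaves only via the purge: 938×0.091 = 0.194×(ethane in n7), and the recovery unit passes all ethane, so ethane in n10 = ethane in n7 = 439.99 kg/min.
ethylene in n10: m_A = 938×0.909 + (1−0.194)·(1−0.461)·m_A, so m_A = 852.64/0.5656 = 1507.6 kg/min.
n10 = 1507.6 + 439.99 = 1947.6 kg/min.

1948 kg/min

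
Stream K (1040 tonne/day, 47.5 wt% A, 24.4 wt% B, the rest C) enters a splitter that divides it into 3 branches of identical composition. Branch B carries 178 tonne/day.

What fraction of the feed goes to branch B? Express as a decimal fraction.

0.171

Fraction to B = 178/1040 = 0.1712.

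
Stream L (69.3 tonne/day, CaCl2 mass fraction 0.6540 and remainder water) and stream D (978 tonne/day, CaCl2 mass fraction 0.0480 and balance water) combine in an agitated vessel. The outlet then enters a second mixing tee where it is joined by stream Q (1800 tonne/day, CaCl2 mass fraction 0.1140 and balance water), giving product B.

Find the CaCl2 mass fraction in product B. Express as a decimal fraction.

Overall, product flow = 2847.3 tonne/day.
CaCl2 in = 69.3×0.654 + 978×0.048 + 1800×0.114 = 297.47 tonne/day.
CaCl2 fraction in B = 0.1045.

0.1045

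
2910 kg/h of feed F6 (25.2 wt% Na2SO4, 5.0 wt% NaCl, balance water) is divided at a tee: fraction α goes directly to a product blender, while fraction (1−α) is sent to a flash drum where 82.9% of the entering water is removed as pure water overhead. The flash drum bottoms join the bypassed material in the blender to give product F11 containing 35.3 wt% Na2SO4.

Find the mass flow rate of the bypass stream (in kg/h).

All 2910×0.252 = 733.32 kg/h of Na2SO4 reaches F11, so F11 = 733.32/0.353 = 2077.4 kg/h and vapour = 832.61 kg/h.
The evaporator receives (1−α)·2910 of feed at 0.698 water and removes 0.829 of that water:
0.829×0.698×(1−α)×2910 = 832.61
(1−α) = 832.61/1683.8 = 0.4945;  α = 0.5055.
Bypass flow = 0.5055×2910 = 1471.1 kg/h.

1471 kg/h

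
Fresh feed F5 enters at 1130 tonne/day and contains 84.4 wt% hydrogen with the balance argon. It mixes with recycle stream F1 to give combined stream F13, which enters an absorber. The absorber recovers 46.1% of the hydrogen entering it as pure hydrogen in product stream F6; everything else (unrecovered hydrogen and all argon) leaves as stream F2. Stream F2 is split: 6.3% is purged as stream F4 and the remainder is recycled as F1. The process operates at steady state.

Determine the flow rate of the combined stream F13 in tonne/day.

argon enters only via F5 and leaves only via the purge: 1130×0.156 = 0.063×(argon in F2), and the absorber passes all argon, so argon in F13 = argon in F2 = 2798.1 tonne/day.
hydrogen in F13: m_A = 1130×0.844 + (1−0.063)·(1−0.461)·m_A, so m_A = 953.72/0.4950 = 1926.9 tonne/day.
F13 = 1926.9 + 2798.1 = 4725 tonne/day.

4725 tonne/day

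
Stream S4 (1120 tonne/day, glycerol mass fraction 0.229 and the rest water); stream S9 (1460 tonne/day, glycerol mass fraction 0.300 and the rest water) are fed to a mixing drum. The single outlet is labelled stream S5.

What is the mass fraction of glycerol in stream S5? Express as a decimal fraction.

Total flow out = 1120 + 1460 = 2580 tonne/day.
glycerol in = 1120×0.229 + 1460×0.300 = 694.48 tonne/day.
glycerol mass fraction in S5 = 694.48/2580 = 0.269.

0.269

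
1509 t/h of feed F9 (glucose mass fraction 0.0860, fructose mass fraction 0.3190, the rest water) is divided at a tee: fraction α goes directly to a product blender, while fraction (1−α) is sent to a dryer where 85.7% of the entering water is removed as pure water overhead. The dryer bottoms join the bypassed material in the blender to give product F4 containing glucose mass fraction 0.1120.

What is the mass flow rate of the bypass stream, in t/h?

822 t/h

All 1509×0.086 = 129.77 t/h of glucose reaches F4, so F4 = 129.77/0.112 = 1158.7 t/h and vapour = 350.3 t/h.
The evaporator receives (1−α)·1509 of feed at 0.595 water and removes 0.857 of that water:
0.857×0.595×(1−α)×1509 = 350.3
(1−α) = 350.3/769.46 = 0.4553;  α = 0.5447.
Bypass flow = 0.5447×1509 = 822.02 t/h.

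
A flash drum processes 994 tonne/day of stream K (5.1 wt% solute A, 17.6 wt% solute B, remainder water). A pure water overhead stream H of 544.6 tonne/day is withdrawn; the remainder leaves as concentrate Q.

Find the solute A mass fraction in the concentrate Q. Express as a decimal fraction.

solute A is not removed: 994×0.051 = 50.694 tonne/day of solute A enters Q.
Concentrate = 994 − 544.6 = 449.4 tonne/day.
Mass fraction = 50.694/449.4 = 0.1128.

0.1128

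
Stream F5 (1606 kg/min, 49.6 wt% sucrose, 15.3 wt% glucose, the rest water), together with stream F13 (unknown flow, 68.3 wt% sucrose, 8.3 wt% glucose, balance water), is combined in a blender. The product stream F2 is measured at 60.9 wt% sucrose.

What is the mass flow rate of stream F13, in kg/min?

Let F13 be the unknown flow. Total out = 1606 + F13.
sucrose balance: 796.58 + 0.683·F13 = 0.609·(1606 + F13)
(0.683 − 0.609)·F13 = 0.609×1606 − 796.58 = 181.48
F13 = 181.48 / 0.074 = 2452.4 kg/min

2452 kg/min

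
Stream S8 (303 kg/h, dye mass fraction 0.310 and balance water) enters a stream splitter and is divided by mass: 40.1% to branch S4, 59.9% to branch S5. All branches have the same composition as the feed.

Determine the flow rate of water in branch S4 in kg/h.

Branch S4 total = 0.401×303 = 121.5 kg/h.
water in S4 = 0.690×121.5 = 83.837 kg/h.

83.84 kg/h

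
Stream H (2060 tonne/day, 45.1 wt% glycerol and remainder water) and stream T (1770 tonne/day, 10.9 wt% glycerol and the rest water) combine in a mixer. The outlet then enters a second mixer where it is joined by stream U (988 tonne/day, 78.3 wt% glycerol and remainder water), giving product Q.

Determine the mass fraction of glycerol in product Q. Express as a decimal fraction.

Overall, product flow = 4818 tonne/day.
glycerol in = 2060×0.451 + 1770×0.109 + 988×0.783 = 1895.6 tonne/day.
glycerol fraction in Q = 0.393.

0.393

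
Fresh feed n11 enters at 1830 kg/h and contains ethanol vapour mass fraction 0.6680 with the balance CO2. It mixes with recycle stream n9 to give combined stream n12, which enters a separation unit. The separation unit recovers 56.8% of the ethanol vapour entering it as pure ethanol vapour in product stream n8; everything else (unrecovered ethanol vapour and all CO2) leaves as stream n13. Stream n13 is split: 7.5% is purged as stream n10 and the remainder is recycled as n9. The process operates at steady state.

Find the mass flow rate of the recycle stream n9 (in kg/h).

CO2 enters only via n11 and leaves only via the purge: 1830×0.332 = 0.075×(CO2 in n13), and the separation unit passes all CO2, so CO2 in n12 = CO2 in n13 = 8100.8 kg/h.
ethanol vapour in n12: m_A = 1830×0.668 + (1−0.075)·(1−0.568)·m_A, so m_A = 1222.4/0.6004 = 2036 kg/h.
n13 = (1−0.568)×2036 + 8100.8 = 8980.4 kg/h.
Recycle n9 = (1−0.075)×8980.4 = 8306.8 kg/h.

8307 kg/h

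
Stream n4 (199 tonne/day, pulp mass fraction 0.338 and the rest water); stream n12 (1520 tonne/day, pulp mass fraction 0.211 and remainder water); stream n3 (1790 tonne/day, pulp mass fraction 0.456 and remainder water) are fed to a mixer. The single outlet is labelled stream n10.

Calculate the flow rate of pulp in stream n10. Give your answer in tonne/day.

pulp out = pulp in = 199×0.338 + 1520×0.211 + 1790×0.456 = 1204.2 tonne/day.

1204 tonne/day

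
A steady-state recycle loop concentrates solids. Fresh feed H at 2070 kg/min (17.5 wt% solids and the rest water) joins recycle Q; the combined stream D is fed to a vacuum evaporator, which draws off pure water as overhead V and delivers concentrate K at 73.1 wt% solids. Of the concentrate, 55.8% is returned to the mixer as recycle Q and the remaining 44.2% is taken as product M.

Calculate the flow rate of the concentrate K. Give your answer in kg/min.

1121 kg/min

Overall solids balance (none leaves overhead): solids in fresh feed = solids in product, i.e. 2070×0.175 = (1−0.558)·K·0.731.
K = 362.25/(0.731×0.442) = 1121.2 kg/min.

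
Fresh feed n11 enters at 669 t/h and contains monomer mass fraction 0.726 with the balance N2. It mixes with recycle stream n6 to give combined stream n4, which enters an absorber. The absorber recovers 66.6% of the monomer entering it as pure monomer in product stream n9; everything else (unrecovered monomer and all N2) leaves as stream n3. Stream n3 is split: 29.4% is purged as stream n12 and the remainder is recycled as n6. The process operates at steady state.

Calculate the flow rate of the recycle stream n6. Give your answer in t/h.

N2 enters only via n11 and leaves only via the purge: 669×0.274 = 0.294×(N2 in n3), and the absorber passes all N2, so N2 in n4 = N2 in n3 = 623.49 t/h.
monomer in n4: m_A = 669×0.726 + (1−0.294)·(1−0.666)·m_A, so m_A = 485.69/0.7642 = 635.56 t/h.
n3 = (1−0.666)×635.56 + 623.49 = 835.77 t/h.
Recycle n6 = (1−0.294)×835.77 = 590.05 t/h.

590.1 t/h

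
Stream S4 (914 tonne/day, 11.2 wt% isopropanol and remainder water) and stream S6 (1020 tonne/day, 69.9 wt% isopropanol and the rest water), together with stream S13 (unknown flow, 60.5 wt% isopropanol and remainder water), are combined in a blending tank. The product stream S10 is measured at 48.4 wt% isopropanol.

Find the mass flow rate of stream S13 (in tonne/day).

997.6 tonne/day

Let S13 be the unknown flow. Total out = 1934 + S13.
isopropanol balance: 815.35 + 0.605·S13 = 0.484·(1934 + S13)
(0.605 − 0.484)·S13 = 0.484×1934 − 815.35 = 120.71
S13 = 120.71 / 0.121 = 997.59 tonne/day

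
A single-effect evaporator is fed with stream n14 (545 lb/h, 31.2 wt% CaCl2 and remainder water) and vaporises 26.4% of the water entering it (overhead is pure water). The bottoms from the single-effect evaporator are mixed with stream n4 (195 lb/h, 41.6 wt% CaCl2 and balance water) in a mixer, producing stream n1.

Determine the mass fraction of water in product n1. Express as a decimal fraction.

Vapour removed = 0.264×0.688×545 = 98.989 lb/h; concentrate = 446.01 lb/h.
water reaching the mixer = 275.97 (from concentrate) + 195×0.584 = 389.85 lb/h.
Product flow = 446.01 + 195 = 641.01 lb/h; water fraction = 0.6082.

0.6082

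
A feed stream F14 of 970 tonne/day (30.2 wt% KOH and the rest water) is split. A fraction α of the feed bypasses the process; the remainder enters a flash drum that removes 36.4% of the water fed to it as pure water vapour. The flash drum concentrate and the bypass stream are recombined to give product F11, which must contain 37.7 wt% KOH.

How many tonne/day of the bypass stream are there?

All 970×0.302 = 292.94 tonne/day of KOH reaches F11, so F11 = 292.94/0.377 = 777.03 tonne/day and vapour = 192.97 tonne/day.
The evaporator receives (1−α)·970 of feed at 0.698 water and removes 0.364 of that water:
0.364×0.698×(1−α)×970 = 192.97
(1−α) = 192.97/246.45 = 0.7830;  α = 0.2170.
Bypass flow = 0.2170×970 = 210.49 tonne/day.

210.5 tonne/day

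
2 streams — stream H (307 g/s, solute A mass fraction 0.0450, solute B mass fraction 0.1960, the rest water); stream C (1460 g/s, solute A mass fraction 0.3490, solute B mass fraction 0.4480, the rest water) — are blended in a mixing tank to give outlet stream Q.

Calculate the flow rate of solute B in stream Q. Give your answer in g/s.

solute B out = solute B in = 307×0.196 + 1460×0.448 = 714.25 g/s.

714.3 g/s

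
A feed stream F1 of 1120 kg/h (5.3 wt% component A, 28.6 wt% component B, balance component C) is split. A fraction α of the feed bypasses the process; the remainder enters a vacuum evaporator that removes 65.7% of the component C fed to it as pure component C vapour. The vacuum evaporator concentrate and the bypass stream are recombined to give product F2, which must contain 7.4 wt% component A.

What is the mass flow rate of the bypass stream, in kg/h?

All 1120×0.053 = 59.36 kg/h of component A reaches F2, so F2 = 59.36/0.074 = 802.16 kg/h and vapour = 317.84 kg/h.
The evaporator receives (1−α)·1120 of feed at 0.661 component C and removes 0.657 of that component C:
0.657×0.661×(1−α)×1120 = 317.84
(1−α) = 317.84/486.39 = 0.6535;  α = 0.3465.
Bypass flow = 0.3465×1120 = 388.12 kg/h.

388.1 kg/h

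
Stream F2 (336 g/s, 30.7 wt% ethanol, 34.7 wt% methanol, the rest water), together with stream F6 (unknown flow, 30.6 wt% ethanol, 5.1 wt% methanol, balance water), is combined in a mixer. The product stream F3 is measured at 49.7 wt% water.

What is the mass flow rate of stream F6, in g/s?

Let F6 be the unknown flow. Total out = 336 + F6.
water balance: 116.26 + 0.643·F6 = 0.497·(336 + F6)
(0.643 − 0.497)·F6 = 0.497×336 − 116.26 = 50.736
F6 = 50.736 / 0.146 = 347.51 g/s

347.5 g/s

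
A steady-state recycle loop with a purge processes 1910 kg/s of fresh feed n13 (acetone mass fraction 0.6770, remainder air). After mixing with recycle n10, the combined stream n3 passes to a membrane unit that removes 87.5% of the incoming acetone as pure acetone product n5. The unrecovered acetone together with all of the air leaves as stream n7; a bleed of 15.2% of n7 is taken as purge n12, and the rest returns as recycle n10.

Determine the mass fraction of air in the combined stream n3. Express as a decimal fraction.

0.7373

air enters only via n13 and leaves only via the purge: 1910×0.323 = 0.152×(air in n7), and the membrane unit passes all air, so air in n3 = air in n7 = 4058.8 kg/s.
acetone in n3: m_A = 1910×0.677 + (1−0.152)·(1−0.875)·m_A, so m_A = 1293.1/0.8940 = 1446.4 kg/s.
n3 = 1446.4 + 4058.8 = 5505.1 kg/s.
air fraction in n3 = 4058.8/5505.1 = 0.7373.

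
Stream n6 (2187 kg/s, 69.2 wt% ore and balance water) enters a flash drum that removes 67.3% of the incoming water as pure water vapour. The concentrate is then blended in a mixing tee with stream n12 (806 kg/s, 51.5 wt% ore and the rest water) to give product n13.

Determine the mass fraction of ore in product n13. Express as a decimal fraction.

Vapour removed = 0.673×0.308×2187 = 453.33 kg/s; concentrate = 1733.7 kg/s.
ore reaching the mixer = 1513.4 (from concentrate) + 806×0.515 = 1928.5 kg/s.
Product flow = 1733.7 + 806 = 2539.7 kg/s; ore fraction = 0.759.

0.759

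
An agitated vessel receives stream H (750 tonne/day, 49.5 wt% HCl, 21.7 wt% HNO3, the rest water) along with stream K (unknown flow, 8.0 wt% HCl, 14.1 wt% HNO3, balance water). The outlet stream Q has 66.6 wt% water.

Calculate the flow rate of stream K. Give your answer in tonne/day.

Let K be the unknown flow. Total out = 750 + K.
water balance: 216 + 0.779·K = 0.666·(750 + K)
(0.779 − 0.666)·K = 0.666×750 − 216 = 283.5
K = 283.5 / 0.113 = 2508.8 tonne/day

2509 tonne/day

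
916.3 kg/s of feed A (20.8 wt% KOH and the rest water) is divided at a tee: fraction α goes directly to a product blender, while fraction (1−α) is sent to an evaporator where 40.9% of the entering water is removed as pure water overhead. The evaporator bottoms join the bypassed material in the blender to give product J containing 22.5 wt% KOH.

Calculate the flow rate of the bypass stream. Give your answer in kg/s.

All 916.3×0.208 = 190.59 kg/s of KOH reaches J, so J = 190.59/0.225 = 847.07 kg/s and vapour = 69.232 kg/s.
The evaporator receives (1−α)·916.3 of feed at 0.792 water and removes 0.409 of that water:
0.409×0.792×(1−α)×916.3 = 69.232
(1−α) = 69.232/296.82 = 0.2332;  α = 0.7668.
Bypass flow = 0.7668×916.3 = 702.57 kg/s.

702.6 kg/s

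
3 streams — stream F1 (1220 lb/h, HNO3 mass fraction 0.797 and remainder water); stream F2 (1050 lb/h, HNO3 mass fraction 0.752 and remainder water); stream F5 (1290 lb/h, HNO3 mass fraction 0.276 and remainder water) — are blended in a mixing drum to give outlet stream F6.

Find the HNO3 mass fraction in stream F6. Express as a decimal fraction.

0.595

Total flow out = 1220 + 1050 + 1290 = 3560 lb/h.
HNO3 in = 1220×0.797 + 1050×0.752 + 1290×0.276 = 2118 lb/h.
HNO3 mass fraction in F6 = 2118/3560 = 0.595.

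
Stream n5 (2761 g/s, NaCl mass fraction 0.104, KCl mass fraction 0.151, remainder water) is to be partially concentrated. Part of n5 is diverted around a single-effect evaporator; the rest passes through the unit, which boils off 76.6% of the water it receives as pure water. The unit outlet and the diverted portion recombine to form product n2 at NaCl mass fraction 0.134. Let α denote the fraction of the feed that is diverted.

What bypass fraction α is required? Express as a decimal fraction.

All 2761×0.104 = 287.14 g/s of NaCl reaches n2, so n2 = 287.14/0.134 = 2142.9 g/s and vapour = 618.13 g/s.
The evaporator receives (1−α)·2761 of feed at 0.745 water and removes 0.766 of that water:
0.766×0.745×(1−α)×2761 = 618.13
(1−α) = 618.13/1575.6 = 0.3923;  α = 0.6077.

0.608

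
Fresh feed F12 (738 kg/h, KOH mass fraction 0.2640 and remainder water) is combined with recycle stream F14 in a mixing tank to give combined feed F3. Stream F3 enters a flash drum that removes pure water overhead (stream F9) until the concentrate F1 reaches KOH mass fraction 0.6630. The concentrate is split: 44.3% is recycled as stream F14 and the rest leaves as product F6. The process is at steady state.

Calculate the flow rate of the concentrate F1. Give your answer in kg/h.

527.6 kg/h

Overall KOH balance (none leaves overhead): KOH in fresh feed = KOH in product, i.e. 738×0.264 = (1−0.443)·F1·0.663.
F1 = 194.83/(0.663×0.557) = 527.58 kg/h.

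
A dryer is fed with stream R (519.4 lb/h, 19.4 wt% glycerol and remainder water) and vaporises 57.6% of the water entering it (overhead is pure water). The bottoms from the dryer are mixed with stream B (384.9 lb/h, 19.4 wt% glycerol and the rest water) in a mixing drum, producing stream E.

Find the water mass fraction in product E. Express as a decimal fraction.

0.735

Vapour removed = 0.576×0.806×519.4 = 241.13 lb/h; concentrate = 278.27 lb/h.
water reaching the mixer = 177.5 (from concentrate) + 384.9×0.806 = 487.73 lb/h.
Product flow = 278.27 + 384.9 = 663.17 lb/h; water fraction = 0.735.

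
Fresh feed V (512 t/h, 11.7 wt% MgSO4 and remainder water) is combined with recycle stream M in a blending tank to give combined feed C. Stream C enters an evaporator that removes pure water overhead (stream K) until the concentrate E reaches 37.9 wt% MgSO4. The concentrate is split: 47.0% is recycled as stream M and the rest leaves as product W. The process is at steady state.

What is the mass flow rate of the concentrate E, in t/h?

298.2 t/h

Overall MgSO4 balance (none leaves overhead): MgSO4 in fresh feed = MgSO4 in product, i.e. 512×0.117 = (1−0.470)·E·0.379.
E = 59.904/(0.379×0.530) = 298.22 t/h.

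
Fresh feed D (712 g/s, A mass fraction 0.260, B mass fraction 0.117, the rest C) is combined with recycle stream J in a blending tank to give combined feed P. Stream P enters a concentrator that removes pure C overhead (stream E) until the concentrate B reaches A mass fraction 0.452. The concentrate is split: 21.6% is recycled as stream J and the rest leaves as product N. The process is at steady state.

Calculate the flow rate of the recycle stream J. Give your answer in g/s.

Overall A balance (none leaves overhead): A in fresh feed = A in product, i.e. 712×0.260 = (1−0.216)·B·0.452.
B = 185.12/(0.452×0.784) = 522.39 g/s.
Recycle J = 0.216×522.39 = 112.84 g/s.

112.8 g/s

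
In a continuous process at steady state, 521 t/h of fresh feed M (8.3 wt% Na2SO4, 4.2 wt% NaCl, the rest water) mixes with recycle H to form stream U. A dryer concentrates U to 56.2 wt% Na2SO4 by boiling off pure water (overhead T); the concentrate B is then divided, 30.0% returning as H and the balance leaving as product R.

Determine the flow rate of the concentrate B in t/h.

Overall Na2SO4 balance (none leaves overhead): Na2SO4 in fresh feed = Na2SO4 in product, i.e. 521×0.083 = (1−0.300)·B·0.562.
B = 43.243/(0.562×0.700) = 109.92 t/h.

109.9 t/h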